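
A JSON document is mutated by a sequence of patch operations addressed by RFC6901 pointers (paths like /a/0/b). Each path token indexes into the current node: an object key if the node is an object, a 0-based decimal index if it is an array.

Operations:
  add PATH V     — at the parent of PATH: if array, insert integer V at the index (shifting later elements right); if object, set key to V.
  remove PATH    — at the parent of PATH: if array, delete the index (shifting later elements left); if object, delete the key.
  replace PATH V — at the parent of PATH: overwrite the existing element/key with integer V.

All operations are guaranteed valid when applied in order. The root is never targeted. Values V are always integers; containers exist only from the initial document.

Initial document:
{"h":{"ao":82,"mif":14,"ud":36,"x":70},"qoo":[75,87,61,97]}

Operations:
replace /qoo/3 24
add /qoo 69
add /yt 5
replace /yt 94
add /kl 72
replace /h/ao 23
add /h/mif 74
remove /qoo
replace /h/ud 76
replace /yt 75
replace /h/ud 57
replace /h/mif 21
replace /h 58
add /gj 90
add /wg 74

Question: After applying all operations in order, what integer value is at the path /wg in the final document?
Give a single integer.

Answer: 74

Derivation:
After op 1 (replace /qoo/3 24): {"h":{"ao":82,"mif":14,"ud":36,"x":70},"qoo":[75,87,61,24]}
After op 2 (add /qoo 69): {"h":{"ao":82,"mif":14,"ud":36,"x":70},"qoo":69}
After op 3 (add /yt 5): {"h":{"ao":82,"mif":14,"ud":36,"x":70},"qoo":69,"yt":5}
After op 4 (replace /yt 94): {"h":{"ao":82,"mif":14,"ud":36,"x":70},"qoo":69,"yt":94}
After op 5 (add /kl 72): {"h":{"ao":82,"mif":14,"ud":36,"x":70},"kl":72,"qoo":69,"yt":94}
After op 6 (replace /h/ao 23): {"h":{"ao":23,"mif":14,"ud":36,"x":70},"kl":72,"qoo":69,"yt":94}
After op 7 (add /h/mif 74): {"h":{"ao":23,"mif":74,"ud":36,"x":70},"kl":72,"qoo":69,"yt":94}
After op 8 (remove /qoo): {"h":{"ao":23,"mif":74,"ud":36,"x":70},"kl":72,"yt":94}
After op 9 (replace /h/ud 76): {"h":{"ao":23,"mif":74,"ud":76,"x":70},"kl":72,"yt":94}
After op 10 (replace /yt 75): {"h":{"ao":23,"mif":74,"ud":76,"x":70},"kl":72,"yt":75}
After op 11 (replace /h/ud 57): {"h":{"ao":23,"mif":74,"ud":57,"x":70},"kl":72,"yt":75}
After op 12 (replace /h/mif 21): {"h":{"ao":23,"mif":21,"ud":57,"x":70},"kl":72,"yt":75}
After op 13 (replace /h 58): {"h":58,"kl":72,"yt":75}
After op 14 (add /gj 90): {"gj":90,"h":58,"kl":72,"yt":75}
After op 15 (add /wg 74): {"gj":90,"h":58,"kl":72,"wg":74,"yt":75}
Value at /wg: 74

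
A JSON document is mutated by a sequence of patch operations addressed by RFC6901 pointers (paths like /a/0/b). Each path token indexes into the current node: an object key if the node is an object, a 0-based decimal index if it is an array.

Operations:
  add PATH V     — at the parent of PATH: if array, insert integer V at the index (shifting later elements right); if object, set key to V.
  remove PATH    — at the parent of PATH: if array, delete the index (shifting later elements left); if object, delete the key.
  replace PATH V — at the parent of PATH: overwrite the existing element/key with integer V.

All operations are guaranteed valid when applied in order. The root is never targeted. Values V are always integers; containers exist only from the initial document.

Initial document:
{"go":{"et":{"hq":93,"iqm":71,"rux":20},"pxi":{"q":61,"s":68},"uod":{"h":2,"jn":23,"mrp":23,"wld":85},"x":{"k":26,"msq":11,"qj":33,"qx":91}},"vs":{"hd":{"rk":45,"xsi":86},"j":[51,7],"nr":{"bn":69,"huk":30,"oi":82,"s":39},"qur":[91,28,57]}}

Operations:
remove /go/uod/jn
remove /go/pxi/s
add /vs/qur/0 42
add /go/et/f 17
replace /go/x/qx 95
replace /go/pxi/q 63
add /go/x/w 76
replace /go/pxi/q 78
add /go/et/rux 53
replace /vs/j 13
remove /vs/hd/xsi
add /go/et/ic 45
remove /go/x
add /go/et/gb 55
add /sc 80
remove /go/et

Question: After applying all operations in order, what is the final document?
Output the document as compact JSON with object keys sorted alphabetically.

After op 1 (remove /go/uod/jn): {"go":{"et":{"hq":93,"iqm":71,"rux":20},"pxi":{"q":61,"s":68},"uod":{"h":2,"mrp":23,"wld":85},"x":{"k":26,"msq":11,"qj":33,"qx":91}},"vs":{"hd":{"rk":45,"xsi":86},"j":[51,7],"nr":{"bn":69,"huk":30,"oi":82,"s":39},"qur":[91,28,57]}}
After op 2 (remove /go/pxi/s): {"go":{"et":{"hq":93,"iqm":71,"rux":20},"pxi":{"q":61},"uod":{"h":2,"mrp":23,"wld":85},"x":{"k":26,"msq":11,"qj":33,"qx":91}},"vs":{"hd":{"rk":45,"xsi":86},"j":[51,7],"nr":{"bn":69,"huk":30,"oi":82,"s":39},"qur":[91,28,57]}}
After op 3 (add /vs/qur/0 42): {"go":{"et":{"hq":93,"iqm":71,"rux":20},"pxi":{"q":61},"uod":{"h":2,"mrp":23,"wld":85},"x":{"k":26,"msq":11,"qj":33,"qx":91}},"vs":{"hd":{"rk":45,"xsi":86},"j":[51,7],"nr":{"bn":69,"huk":30,"oi":82,"s":39},"qur":[42,91,28,57]}}
After op 4 (add /go/et/f 17): {"go":{"et":{"f":17,"hq":93,"iqm":71,"rux":20},"pxi":{"q":61},"uod":{"h":2,"mrp":23,"wld":85},"x":{"k":26,"msq":11,"qj":33,"qx":91}},"vs":{"hd":{"rk":45,"xsi":86},"j":[51,7],"nr":{"bn":69,"huk":30,"oi":82,"s":39},"qur":[42,91,28,57]}}
After op 5 (replace /go/x/qx 95): {"go":{"et":{"f":17,"hq":93,"iqm":71,"rux":20},"pxi":{"q":61},"uod":{"h":2,"mrp":23,"wld":85},"x":{"k":26,"msq":11,"qj":33,"qx":95}},"vs":{"hd":{"rk":45,"xsi":86},"j":[51,7],"nr":{"bn":69,"huk":30,"oi":82,"s":39},"qur":[42,91,28,57]}}
After op 6 (replace /go/pxi/q 63): {"go":{"et":{"f":17,"hq":93,"iqm":71,"rux":20},"pxi":{"q":63},"uod":{"h":2,"mrp":23,"wld":85},"x":{"k":26,"msq":11,"qj":33,"qx":95}},"vs":{"hd":{"rk":45,"xsi":86},"j":[51,7],"nr":{"bn":69,"huk":30,"oi":82,"s":39},"qur":[42,91,28,57]}}
After op 7 (add /go/x/w 76): {"go":{"et":{"f":17,"hq":93,"iqm":71,"rux":20},"pxi":{"q":63},"uod":{"h":2,"mrp":23,"wld":85},"x":{"k":26,"msq":11,"qj":33,"qx":95,"w":76}},"vs":{"hd":{"rk":45,"xsi":86},"j":[51,7],"nr":{"bn":69,"huk":30,"oi":82,"s":39},"qur":[42,91,28,57]}}
After op 8 (replace /go/pxi/q 78): {"go":{"et":{"f":17,"hq":93,"iqm":71,"rux":20},"pxi":{"q":78},"uod":{"h":2,"mrp":23,"wld":85},"x":{"k":26,"msq":11,"qj":33,"qx":95,"w":76}},"vs":{"hd":{"rk":45,"xsi":86},"j":[51,7],"nr":{"bn":69,"huk":30,"oi":82,"s":39},"qur":[42,91,28,57]}}
After op 9 (add /go/et/rux 53): {"go":{"et":{"f":17,"hq":93,"iqm":71,"rux":53},"pxi":{"q":78},"uod":{"h":2,"mrp":23,"wld":85},"x":{"k":26,"msq":11,"qj":33,"qx":95,"w":76}},"vs":{"hd":{"rk":45,"xsi":86},"j":[51,7],"nr":{"bn":69,"huk":30,"oi":82,"s":39},"qur":[42,91,28,57]}}
After op 10 (replace /vs/j 13): {"go":{"et":{"f":17,"hq":93,"iqm":71,"rux":53},"pxi":{"q":78},"uod":{"h":2,"mrp":23,"wld":85},"x":{"k":26,"msq":11,"qj":33,"qx":95,"w":76}},"vs":{"hd":{"rk":45,"xsi":86},"j":13,"nr":{"bn":69,"huk":30,"oi":82,"s":39},"qur":[42,91,28,57]}}
After op 11 (remove /vs/hd/xsi): {"go":{"et":{"f":17,"hq":93,"iqm":71,"rux":53},"pxi":{"q":78},"uod":{"h":2,"mrp":23,"wld":85},"x":{"k":26,"msq":11,"qj":33,"qx":95,"w":76}},"vs":{"hd":{"rk":45},"j":13,"nr":{"bn":69,"huk":30,"oi":82,"s":39},"qur":[42,91,28,57]}}
After op 12 (add /go/et/ic 45): {"go":{"et":{"f":17,"hq":93,"ic":45,"iqm":71,"rux":53},"pxi":{"q":78},"uod":{"h":2,"mrp":23,"wld":85},"x":{"k":26,"msq":11,"qj":33,"qx":95,"w":76}},"vs":{"hd":{"rk":45},"j":13,"nr":{"bn":69,"huk":30,"oi":82,"s":39},"qur":[42,91,28,57]}}
After op 13 (remove /go/x): {"go":{"et":{"f":17,"hq":93,"ic":45,"iqm":71,"rux":53},"pxi":{"q":78},"uod":{"h":2,"mrp":23,"wld":85}},"vs":{"hd":{"rk":45},"j":13,"nr":{"bn":69,"huk":30,"oi":82,"s":39},"qur":[42,91,28,57]}}
After op 14 (add /go/et/gb 55): {"go":{"et":{"f":17,"gb":55,"hq":93,"ic":45,"iqm":71,"rux":53},"pxi":{"q":78},"uod":{"h":2,"mrp":23,"wld":85}},"vs":{"hd":{"rk":45},"j":13,"nr":{"bn":69,"huk":30,"oi":82,"s":39},"qur":[42,91,28,57]}}
After op 15 (add /sc 80): {"go":{"et":{"f":17,"gb":55,"hq":93,"ic":45,"iqm":71,"rux":53},"pxi":{"q":78},"uod":{"h":2,"mrp":23,"wld":85}},"sc":80,"vs":{"hd":{"rk":45},"j":13,"nr":{"bn":69,"huk":30,"oi":82,"s":39},"qur":[42,91,28,57]}}
After op 16 (remove /go/et): {"go":{"pxi":{"q":78},"uod":{"h":2,"mrp":23,"wld":85}},"sc":80,"vs":{"hd":{"rk":45},"j":13,"nr":{"bn":69,"huk":30,"oi":82,"s":39},"qur":[42,91,28,57]}}

Answer: {"go":{"pxi":{"q":78},"uod":{"h":2,"mrp":23,"wld":85}},"sc":80,"vs":{"hd":{"rk":45},"j":13,"nr":{"bn":69,"huk":30,"oi":82,"s":39},"qur":[42,91,28,57]}}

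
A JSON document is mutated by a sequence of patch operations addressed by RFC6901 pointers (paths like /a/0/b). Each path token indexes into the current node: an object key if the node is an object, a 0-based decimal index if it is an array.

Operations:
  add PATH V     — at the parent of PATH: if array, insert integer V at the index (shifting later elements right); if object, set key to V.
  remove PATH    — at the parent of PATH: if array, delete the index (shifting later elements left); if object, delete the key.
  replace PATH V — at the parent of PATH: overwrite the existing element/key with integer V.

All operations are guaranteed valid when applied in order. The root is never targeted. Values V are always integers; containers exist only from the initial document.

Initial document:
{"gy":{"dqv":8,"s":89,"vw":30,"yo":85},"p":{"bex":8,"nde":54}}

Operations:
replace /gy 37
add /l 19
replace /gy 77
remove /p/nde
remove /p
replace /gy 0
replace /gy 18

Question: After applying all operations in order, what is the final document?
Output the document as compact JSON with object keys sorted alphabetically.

Answer: {"gy":18,"l":19}

Derivation:
After op 1 (replace /gy 37): {"gy":37,"p":{"bex":8,"nde":54}}
After op 2 (add /l 19): {"gy":37,"l":19,"p":{"bex":8,"nde":54}}
After op 3 (replace /gy 77): {"gy":77,"l":19,"p":{"bex":8,"nde":54}}
After op 4 (remove /p/nde): {"gy":77,"l":19,"p":{"bex":8}}
After op 5 (remove /p): {"gy":77,"l":19}
After op 6 (replace /gy 0): {"gy":0,"l":19}
After op 7 (replace /gy 18): {"gy":18,"l":19}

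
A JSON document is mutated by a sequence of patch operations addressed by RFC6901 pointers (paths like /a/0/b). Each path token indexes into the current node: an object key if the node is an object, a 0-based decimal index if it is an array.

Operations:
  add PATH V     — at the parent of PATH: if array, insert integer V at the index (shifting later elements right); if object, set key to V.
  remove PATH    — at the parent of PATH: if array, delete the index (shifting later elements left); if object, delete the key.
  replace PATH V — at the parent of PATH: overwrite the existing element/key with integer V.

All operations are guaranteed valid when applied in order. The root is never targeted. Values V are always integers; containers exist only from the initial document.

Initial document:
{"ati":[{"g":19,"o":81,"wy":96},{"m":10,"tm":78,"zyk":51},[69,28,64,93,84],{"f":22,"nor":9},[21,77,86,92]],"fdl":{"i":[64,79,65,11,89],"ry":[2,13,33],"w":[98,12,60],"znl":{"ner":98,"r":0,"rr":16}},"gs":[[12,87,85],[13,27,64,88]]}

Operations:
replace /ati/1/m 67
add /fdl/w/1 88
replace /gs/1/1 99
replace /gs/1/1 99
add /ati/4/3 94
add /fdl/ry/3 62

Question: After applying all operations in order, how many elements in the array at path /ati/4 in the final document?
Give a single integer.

Answer: 5

Derivation:
After op 1 (replace /ati/1/m 67): {"ati":[{"g":19,"o":81,"wy":96},{"m":67,"tm":78,"zyk":51},[69,28,64,93,84],{"f":22,"nor":9},[21,77,86,92]],"fdl":{"i":[64,79,65,11,89],"ry":[2,13,33],"w":[98,12,60],"znl":{"ner":98,"r":0,"rr":16}},"gs":[[12,87,85],[13,27,64,88]]}
After op 2 (add /fdl/w/1 88): {"ati":[{"g":19,"o":81,"wy":96},{"m":67,"tm":78,"zyk":51},[69,28,64,93,84],{"f":22,"nor":9},[21,77,86,92]],"fdl":{"i":[64,79,65,11,89],"ry":[2,13,33],"w":[98,88,12,60],"znl":{"ner":98,"r":0,"rr":16}},"gs":[[12,87,85],[13,27,64,88]]}
After op 3 (replace /gs/1/1 99): {"ati":[{"g":19,"o":81,"wy":96},{"m":67,"tm":78,"zyk":51},[69,28,64,93,84],{"f":22,"nor":9},[21,77,86,92]],"fdl":{"i":[64,79,65,11,89],"ry":[2,13,33],"w":[98,88,12,60],"znl":{"ner":98,"r":0,"rr":16}},"gs":[[12,87,85],[13,99,64,88]]}
After op 4 (replace /gs/1/1 99): {"ati":[{"g":19,"o":81,"wy":96},{"m":67,"tm":78,"zyk":51},[69,28,64,93,84],{"f":22,"nor":9},[21,77,86,92]],"fdl":{"i":[64,79,65,11,89],"ry":[2,13,33],"w":[98,88,12,60],"znl":{"ner":98,"r":0,"rr":16}},"gs":[[12,87,85],[13,99,64,88]]}
After op 5 (add /ati/4/3 94): {"ati":[{"g":19,"o":81,"wy":96},{"m":67,"tm":78,"zyk":51},[69,28,64,93,84],{"f":22,"nor":9},[21,77,86,94,92]],"fdl":{"i":[64,79,65,11,89],"ry":[2,13,33],"w":[98,88,12,60],"znl":{"ner":98,"r":0,"rr":16}},"gs":[[12,87,85],[13,99,64,88]]}
After op 6 (add /fdl/ry/3 62): {"ati":[{"g":19,"o":81,"wy":96},{"m":67,"tm":78,"zyk":51},[69,28,64,93,84],{"f":22,"nor":9},[21,77,86,94,92]],"fdl":{"i":[64,79,65,11,89],"ry":[2,13,33,62],"w":[98,88,12,60],"znl":{"ner":98,"r":0,"rr":16}},"gs":[[12,87,85],[13,99,64,88]]}
Size at path /ati/4: 5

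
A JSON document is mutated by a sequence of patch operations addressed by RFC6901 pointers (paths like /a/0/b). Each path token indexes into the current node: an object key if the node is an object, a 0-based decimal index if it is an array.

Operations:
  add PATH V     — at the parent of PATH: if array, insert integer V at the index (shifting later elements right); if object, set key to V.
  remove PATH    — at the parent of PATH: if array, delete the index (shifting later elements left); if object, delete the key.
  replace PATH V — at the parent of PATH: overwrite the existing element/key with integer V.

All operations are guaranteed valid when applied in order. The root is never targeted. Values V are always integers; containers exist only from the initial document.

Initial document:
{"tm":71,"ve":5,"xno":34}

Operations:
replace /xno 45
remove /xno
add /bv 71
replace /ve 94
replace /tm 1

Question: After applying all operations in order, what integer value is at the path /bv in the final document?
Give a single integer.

Answer: 71

Derivation:
After op 1 (replace /xno 45): {"tm":71,"ve":5,"xno":45}
After op 2 (remove /xno): {"tm":71,"ve":5}
After op 3 (add /bv 71): {"bv":71,"tm":71,"ve":5}
After op 4 (replace /ve 94): {"bv":71,"tm":71,"ve":94}
After op 5 (replace /tm 1): {"bv":71,"tm":1,"ve":94}
Value at /bv: 71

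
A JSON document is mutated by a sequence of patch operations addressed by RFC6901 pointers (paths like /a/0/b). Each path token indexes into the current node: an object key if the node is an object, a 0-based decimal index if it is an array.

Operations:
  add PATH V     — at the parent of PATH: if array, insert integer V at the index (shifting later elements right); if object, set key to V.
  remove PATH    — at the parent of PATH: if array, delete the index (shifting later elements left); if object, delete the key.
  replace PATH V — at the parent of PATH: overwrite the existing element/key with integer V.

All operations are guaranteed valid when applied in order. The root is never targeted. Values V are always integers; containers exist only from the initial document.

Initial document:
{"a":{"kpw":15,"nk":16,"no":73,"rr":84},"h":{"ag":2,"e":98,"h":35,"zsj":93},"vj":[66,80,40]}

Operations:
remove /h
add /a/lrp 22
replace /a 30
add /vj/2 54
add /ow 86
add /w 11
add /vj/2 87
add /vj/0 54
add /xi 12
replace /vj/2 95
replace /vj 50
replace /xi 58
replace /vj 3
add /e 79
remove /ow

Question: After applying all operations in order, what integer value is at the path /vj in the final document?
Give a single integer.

Answer: 3

Derivation:
After op 1 (remove /h): {"a":{"kpw":15,"nk":16,"no":73,"rr":84},"vj":[66,80,40]}
After op 2 (add /a/lrp 22): {"a":{"kpw":15,"lrp":22,"nk":16,"no":73,"rr":84},"vj":[66,80,40]}
After op 3 (replace /a 30): {"a":30,"vj":[66,80,40]}
After op 4 (add /vj/2 54): {"a":30,"vj":[66,80,54,40]}
After op 5 (add /ow 86): {"a":30,"ow":86,"vj":[66,80,54,40]}
After op 6 (add /w 11): {"a":30,"ow":86,"vj":[66,80,54,40],"w":11}
After op 7 (add /vj/2 87): {"a":30,"ow":86,"vj":[66,80,87,54,40],"w":11}
After op 8 (add /vj/0 54): {"a":30,"ow":86,"vj":[54,66,80,87,54,40],"w":11}
After op 9 (add /xi 12): {"a":30,"ow":86,"vj":[54,66,80,87,54,40],"w":11,"xi":12}
After op 10 (replace /vj/2 95): {"a":30,"ow":86,"vj":[54,66,95,87,54,40],"w":11,"xi":12}
After op 11 (replace /vj 50): {"a":30,"ow":86,"vj":50,"w":11,"xi":12}
After op 12 (replace /xi 58): {"a":30,"ow":86,"vj":50,"w":11,"xi":58}
After op 13 (replace /vj 3): {"a":30,"ow":86,"vj":3,"w":11,"xi":58}
After op 14 (add /e 79): {"a":30,"e":79,"ow":86,"vj":3,"w":11,"xi":58}
After op 15 (remove /ow): {"a":30,"e":79,"vj":3,"w":11,"xi":58}
Value at /vj: 3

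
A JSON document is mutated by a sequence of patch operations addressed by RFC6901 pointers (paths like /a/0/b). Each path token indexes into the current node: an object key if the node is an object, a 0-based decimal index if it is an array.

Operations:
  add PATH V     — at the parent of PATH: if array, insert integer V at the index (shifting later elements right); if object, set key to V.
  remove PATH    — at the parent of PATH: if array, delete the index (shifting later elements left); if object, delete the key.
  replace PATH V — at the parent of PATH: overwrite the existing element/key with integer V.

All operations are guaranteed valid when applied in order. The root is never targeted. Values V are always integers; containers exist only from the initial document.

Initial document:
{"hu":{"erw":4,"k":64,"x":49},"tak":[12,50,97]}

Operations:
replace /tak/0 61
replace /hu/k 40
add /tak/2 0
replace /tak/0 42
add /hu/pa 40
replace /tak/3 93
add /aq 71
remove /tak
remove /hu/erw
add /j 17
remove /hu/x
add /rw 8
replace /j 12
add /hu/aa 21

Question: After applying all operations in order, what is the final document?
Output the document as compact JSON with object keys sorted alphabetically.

After op 1 (replace /tak/0 61): {"hu":{"erw":4,"k":64,"x":49},"tak":[61,50,97]}
After op 2 (replace /hu/k 40): {"hu":{"erw":4,"k":40,"x":49},"tak":[61,50,97]}
After op 3 (add /tak/2 0): {"hu":{"erw":4,"k":40,"x":49},"tak":[61,50,0,97]}
After op 4 (replace /tak/0 42): {"hu":{"erw":4,"k":40,"x":49},"tak":[42,50,0,97]}
After op 5 (add /hu/pa 40): {"hu":{"erw":4,"k":40,"pa":40,"x":49},"tak":[42,50,0,97]}
After op 6 (replace /tak/3 93): {"hu":{"erw":4,"k":40,"pa":40,"x":49},"tak":[42,50,0,93]}
After op 7 (add /aq 71): {"aq":71,"hu":{"erw":4,"k":40,"pa":40,"x":49},"tak":[42,50,0,93]}
After op 8 (remove /tak): {"aq":71,"hu":{"erw":4,"k":40,"pa":40,"x":49}}
After op 9 (remove /hu/erw): {"aq":71,"hu":{"k":40,"pa":40,"x":49}}
After op 10 (add /j 17): {"aq":71,"hu":{"k":40,"pa":40,"x":49},"j":17}
After op 11 (remove /hu/x): {"aq":71,"hu":{"k":40,"pa":40},"j":17}
After op 12 (add /rw 8): {"aq":71,"hu":{"k":40,"pa":40},"j":17,"rw":8}
After op 13 (replace /j 12): {"aq":71,"hu":{"k":40,"pa":40},"j":12,"rw":8}
After op 14 (add /hu/aa 21): {"aq":71,"hu":{"aa":21,"k":40,"pa":40},"j":12,"rw":8}

Answer: {"aq":71,"hu":{"aa":21,"k":40,"pa":40},"j":12,"rw":8}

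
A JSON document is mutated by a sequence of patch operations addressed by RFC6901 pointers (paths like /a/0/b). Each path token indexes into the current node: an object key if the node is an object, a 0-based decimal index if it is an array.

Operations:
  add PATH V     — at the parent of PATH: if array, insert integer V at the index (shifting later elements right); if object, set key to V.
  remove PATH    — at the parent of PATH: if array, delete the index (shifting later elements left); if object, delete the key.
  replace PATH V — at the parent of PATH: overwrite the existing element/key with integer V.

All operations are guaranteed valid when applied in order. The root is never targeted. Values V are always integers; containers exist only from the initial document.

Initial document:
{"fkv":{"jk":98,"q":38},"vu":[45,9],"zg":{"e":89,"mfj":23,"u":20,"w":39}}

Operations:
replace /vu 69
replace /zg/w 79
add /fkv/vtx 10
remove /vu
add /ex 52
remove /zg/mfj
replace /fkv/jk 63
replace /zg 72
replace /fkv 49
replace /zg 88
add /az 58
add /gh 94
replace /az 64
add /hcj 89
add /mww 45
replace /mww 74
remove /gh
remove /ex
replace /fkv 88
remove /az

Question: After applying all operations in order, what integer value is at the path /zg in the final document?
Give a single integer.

Answer: 88

Derivation:
After op 1 (replace /vu 69): {"fkv":{"jk":98,"q":38},"vu":69,"zg":{"e":89,"mfj":23,"u":20,"w":39}}
After op 2 (replace /zg/w 79): {"fkv":{"jk":98,"q":38},"vu":69,"zg":{"e":89,"mfj":23,"u":20,"w":79}}
After op 3 (add /fkv/vtx 10): {"fkv":{"jk":98,"q":38,"vtx":10},"vu":69,"zg":{"e":89,"mfj":23,"u":20,"w":79}}
After op 4 (remove /vu): {"fkv":{"jk":98,"q":38,"vtx":10},"zg":{"e":89,"mfj":23,"u":20,"w":79}}
After op 5 (add /ex 52): {"ex":52,"fkv":{"jk":98,"q":38,"vtx":10},"zg":{"e":89,"mfj":23,"u":20,"w":79}}
After op 6 (remove /zg/mfj): {"ex":52,"fkv":{"jk":98,"q":38,"vtx":10},"zg":{"e":89,"u":20,"w":79}}
After op 7 (replace /fkv/jk 63): {"ex":52,"fkv":{"jk":63,"q":38,"vtx":10},"zg":{"e":89,"u":20,"w":79}}
After op 8 (replace /zg 72): {"ex":52,"fkv":{"jk":63,"q":38,"vtx":10},"zg":72}
After op 9 (replace /fkv 49): {"ex":52,"fkv":49,"zg":72}
After op 10 (replace /zg 88): {"ex":52,"fkv":49,"zg":88}
After op 11 (add /az 58): {"az":58,"ex":52,"fkv":49,"zg":88}
After op 12 (add /gh 94): {"az":58,"ex":52,"fkv":49,"gh":94,"zg":88}
After op 13 (replace /az 64): {"az":64,"ex":52,"fkv":49,"gh":94,"zg":88}
After op 14 (add /hcj 89): {"az":64,"ex":52,"fkv":49,"gh":94,"hcj":89,"zg":88}
After op 15 (add /mww 45): {"az":64,"ex":52,"fkv":49,"gh":94,"hcj":89,"mww":45,"zg":88}
After op 16 (replace /mww 74): {"az":64,"ex":52,"fkv":49,"gh":94,"hcj":89,"mww":74,"zg":88}
After op 17 (remove /gh): {"az":64,"ex":52,"fkv":49,"hcj":89,"mww":74,"zg":88}
After op 18 (remove /ex): {"az":64,"fkv":49,"hcj":89,"mww":74,"zg":88}
After op 19 (replace /fkv 88): {"az":64,"fkv":88,"hcj":89,"mww":74,"zg":88}
After op 20 (remove /az): {"fkv":88,"hcj":89,"mww":74,"zg":88}
Value at /zg: 88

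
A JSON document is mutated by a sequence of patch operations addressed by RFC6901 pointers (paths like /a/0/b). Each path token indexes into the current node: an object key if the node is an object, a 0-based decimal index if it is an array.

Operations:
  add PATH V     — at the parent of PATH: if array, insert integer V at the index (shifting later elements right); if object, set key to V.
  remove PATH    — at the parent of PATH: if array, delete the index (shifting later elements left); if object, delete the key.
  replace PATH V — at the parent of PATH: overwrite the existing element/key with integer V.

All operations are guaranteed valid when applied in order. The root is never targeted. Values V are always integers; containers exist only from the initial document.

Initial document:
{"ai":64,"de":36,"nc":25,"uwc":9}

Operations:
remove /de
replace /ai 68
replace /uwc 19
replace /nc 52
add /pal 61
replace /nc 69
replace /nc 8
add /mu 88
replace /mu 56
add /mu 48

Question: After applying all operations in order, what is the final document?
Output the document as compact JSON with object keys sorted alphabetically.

Answer: {"ai":68,"mu":48,"nc":8,"pal":61,"uwc":19}

Derivation:
After op 1 (remove /de): {"ai":64,"nc":25,"uwc":9}
After op 2 (replace /ai 68): {"ai":68,"nc":25,"uwc":9}
After op 3 (replace /uwc 19): {"ai":68,"nc":25,"uwc":19}
After op 4 (replace /nc 52): {"ai":68,"nc":52,"uwc":19}
After op 5 (add /pal 61): {"ai":68,"nc":52,"pal":61,"uwc":19}
After op 6 (replace /nc 69): {"ai":68,"nc":69,"pal":61,"uwc":19}
After op 7 (replace /nc 8): {"ai":68,"nc":8,"pal":61,"uwc":19}
After op 8 (add /mu 88): {"ai":68,"mu":88,"nc":8,"pal":61,"uwc":19}
After op 9 (replace /mu 56): {"ai":68,"mu":56,"nc":8,"pal":61,"uwc":19}
After op 10 (add /mu 48): {"ai":68,"mu":48,"nc":8,"pal":61,"uwc":19}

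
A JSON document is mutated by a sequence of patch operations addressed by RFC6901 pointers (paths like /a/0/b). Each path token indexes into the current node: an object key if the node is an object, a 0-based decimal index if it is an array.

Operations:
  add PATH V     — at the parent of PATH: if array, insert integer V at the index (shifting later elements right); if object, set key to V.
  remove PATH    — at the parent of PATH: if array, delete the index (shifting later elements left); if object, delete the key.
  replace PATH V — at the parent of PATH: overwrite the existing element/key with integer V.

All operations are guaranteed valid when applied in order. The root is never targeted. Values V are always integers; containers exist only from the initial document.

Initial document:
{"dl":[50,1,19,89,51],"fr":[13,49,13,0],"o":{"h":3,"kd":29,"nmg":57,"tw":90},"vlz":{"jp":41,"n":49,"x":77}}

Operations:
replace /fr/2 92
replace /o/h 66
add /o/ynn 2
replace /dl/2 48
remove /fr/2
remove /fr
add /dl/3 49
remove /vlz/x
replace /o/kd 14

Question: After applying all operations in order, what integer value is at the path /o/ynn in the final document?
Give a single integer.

Answer: 2

Derivation:
After op 1 (replace /fr/2 92): {"dl":[50,1,19,89,51],"fr":[13,49,92,0],"o":{"h":3,"kd":29,"nmg":57,"tw":90},"vlz":{"jp":41,"n":49,"x":77}}
After op 2 (replace /o/h 66): {"dl":[50,1,19,89,51],"fr":[13,49,92,0],"o":{"h":66,"kd":29,"nmg":57,"tw":90},"vlz":{"jp":41,"n":49,"x":77}}
After op 3 (add /o/ynn 2): {"dl":[50,1,19,89,51],"fr":[13,49,92,0],"o":{"h":66,"kd":29,"nmg":57,"tw":90,"ynn":2},"vlz":{"jp":41,"n":49,"x":77}}
After op 4 (replace /dl/2 48): {"dl":[50,1,48,89,51],"fr":[13,49,92,0],"o":{"h":66,"kd":29,"nmg":57,"tw":90,"ynn":2},"vlz":{"jp":41,"n":49,"x":77}}
After op 5 (remove /fr/2): {"dl":[50,1,48,89,51],"fr":[13,49,0],"o":{"h":66,"kd":29,"nmg":57,"tw":90,"ynn":2},"vlz":{"jp":41,"n":49,"x":77}}
After op 6 (remove /fr): {"dl":[50,1,48,89,51],"o":{"h":66,"kd":29,"nmg":57,"tw":90,"ynn":2},"vlz":{"jp":41,"n":49,"x":77}}
After op 7 (add /dl/3 49): {"dl":[50,1,48,49,89,51],"o":{"h":66,"kd":29,"nmg":57,"tw":90,"ynn":2},"vlz":{"jp":41,"n":49,"x":77}}
After op 8 (remove /vlz/x): {"dl":[50,1,48,49,89,51],"o":{"h":66,"kd":29,"nmg":57,"tw":90,"ynn":2},"vlz":{"jp":41,"n":49}}
After op 9 (replace /o/kd 14): {"dl":[50,1,48,49,89,51],"o":{"h":66,"kd":14,"nmg":57,"tw":90,"ynn":2},"vlz":{"jp":41,"n":49}}
Value at /o/ynn: 2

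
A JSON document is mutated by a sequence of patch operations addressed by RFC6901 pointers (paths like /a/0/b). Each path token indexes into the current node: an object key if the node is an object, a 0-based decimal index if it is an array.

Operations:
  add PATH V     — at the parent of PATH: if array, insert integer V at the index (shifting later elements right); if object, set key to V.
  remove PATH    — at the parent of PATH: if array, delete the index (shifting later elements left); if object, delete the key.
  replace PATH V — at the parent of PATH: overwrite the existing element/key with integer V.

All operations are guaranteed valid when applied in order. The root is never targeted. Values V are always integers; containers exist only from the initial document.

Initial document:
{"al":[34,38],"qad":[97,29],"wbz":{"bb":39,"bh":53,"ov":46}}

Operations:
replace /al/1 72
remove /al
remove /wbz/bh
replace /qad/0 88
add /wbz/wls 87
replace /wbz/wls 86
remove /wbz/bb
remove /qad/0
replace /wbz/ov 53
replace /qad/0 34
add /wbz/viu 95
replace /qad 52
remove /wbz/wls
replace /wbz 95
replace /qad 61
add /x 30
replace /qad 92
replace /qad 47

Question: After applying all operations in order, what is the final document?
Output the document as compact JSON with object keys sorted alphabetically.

Answer: {"qad":47,"wbz":95,"x":30}

Derivation:
After op 1 (replace /al/1 72): {"al":[34,72],"qad":[97,29],"wbz":{"bb":39,"bh":53,"ov":46}}
After op 2 (remove /al): {"qad":[97,29],"wbz":{"bb":39,"bh":53,"ov":46}}
After op 3 (remove /wbz/bh): {"qad":[97,29],"wbz":{"bb":39,"ov":46}}
After op 4 (replace /qad/0 88): {"qad":[88,29],"wbz":{"bb":39,"ov":46}}
After op 5 (add /wbz/wls 87): {"qad":[88,29],"wbz":{"bb":39,"ov":46,"wls":87}}
After op 6 (replace /wbz/wls 86): {"qad":[88,29],"wbz":{"bb":39,"ov":46,"wls":86}}
After op 7 (remove /wbz/bb): {"qad":[88,29],"wbz":{"ov":46,"wls":86}}
After op 8 (remove /qad/0): {"qad":[29],"wbz":{"ov":46,"wls":86}}
After op 9 (replace /wbz/ov 53): {"qad":[29],"wbz":{"ov":53,"wls":86}}
After op 10 (replace /qad/0 34): {"qad":[34],"wbz":{"ov":53,"wls":86}}
After op 11 (add /wbz/viu 95): {"qad":[34],"wbz":{"ov":53,"viu":95,"wls":86}}
After op 12 (replace /qad 52): {"qad":52,"wbz":{"ov":53,"viu":95,"wls":86}}
After op 13 (remove /wbz/wls): {"qad":52,"wbz":{"ov":53,"viu":95}}
After op 14 (replace /wbz 95): {"qad":52,"wbz":95}
After op 15 (replace /qad 61): {"qad":61,"wbz":95}
After op 16 (add /x 30): {"qad":61,"wbz":95,"x":30}
After op 17 (replace /qad 92): {"qad":92,"wbz":95,"x":30}
After op 18 (replace /qad 47): {"qad":47,"wbz":95,"x":30}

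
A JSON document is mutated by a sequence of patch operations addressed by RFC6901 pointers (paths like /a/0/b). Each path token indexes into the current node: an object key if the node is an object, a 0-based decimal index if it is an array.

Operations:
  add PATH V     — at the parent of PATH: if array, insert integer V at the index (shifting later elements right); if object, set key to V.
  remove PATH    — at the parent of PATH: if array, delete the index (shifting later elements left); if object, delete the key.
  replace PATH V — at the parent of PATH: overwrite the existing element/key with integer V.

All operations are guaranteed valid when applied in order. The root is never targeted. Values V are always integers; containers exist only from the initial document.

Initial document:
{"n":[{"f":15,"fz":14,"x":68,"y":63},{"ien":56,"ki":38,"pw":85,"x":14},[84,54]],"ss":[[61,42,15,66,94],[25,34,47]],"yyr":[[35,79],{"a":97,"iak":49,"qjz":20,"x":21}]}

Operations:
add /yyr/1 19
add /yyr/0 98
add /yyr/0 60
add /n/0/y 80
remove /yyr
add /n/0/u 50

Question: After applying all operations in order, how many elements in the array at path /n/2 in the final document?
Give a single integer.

Answer: 2

Derivation:
After op 1 (add /yyr/1 19): {"n":[{"f":15,"fz":14,"x":68,"y":63},{"ien":56,"ki":38,"pw":85,"x":14},[84,54]],"ss":[[61,42,15,66,94],[25,34,47]],"yyr":[[35,79],19,{"a":97,"iak":49,"qjz":20,"x":21}]}
After op 2 (add /yyr/0 98): {"n":[{"f":15,"fz":14,"x":68,"y":63},{"ien":56,"ki":38,"pw":85,"x":14},[84,54]],"ss":[[61,42,15,66,94],[25,34,47]],"yyr":[98,[35,79],19,{"a":97,"iak":49,"qjz":20,"x":21}]}
After op 3 (add /yyr/0 60): {"n":[{"f":15,"fz":14,"x":68,"y":63},{"ien":56,"ki":38,"pw":85,"x":14},[84,54]],"ss":[[61,42,15,66,94],[25,34,47]],"yyr":[60,98,[35,79],19,{"a":97,"iak":49,"qjz":20,"x":21}]}
After op 4 (add /n/0/y 80): {"n":[{"f":15,"fz":14,"x":68,"y":80},{"ien":56,"ki":38,"pw":85,"x":14},[84,54]],"ss":[[61,42,15,66,94],[25,34,47]],"yyr":[60,98,[35,79],19,{"a":97,"iak":49,"qjz":20,"x":21}]}
After op 5 (remove /yyr): {"n":[{"f":15,"fz":14,"x":68,"y":80},{"ien":56,"ki":38,"pw":85,"x":14},[84,54]],"ss":[[61,42,15,66,94],[25,34,47]]}
After op 6 (add /n/0/u 50): {"n":[{"f":15,"fz":14,"u":50,"x":68,"y":80},{"ien":56,"ki":38,"pw":85,"x":14},[84,54]],"ss":[[61,42,15,66,94],[25,34,47]]}
Size at path /n/2: 2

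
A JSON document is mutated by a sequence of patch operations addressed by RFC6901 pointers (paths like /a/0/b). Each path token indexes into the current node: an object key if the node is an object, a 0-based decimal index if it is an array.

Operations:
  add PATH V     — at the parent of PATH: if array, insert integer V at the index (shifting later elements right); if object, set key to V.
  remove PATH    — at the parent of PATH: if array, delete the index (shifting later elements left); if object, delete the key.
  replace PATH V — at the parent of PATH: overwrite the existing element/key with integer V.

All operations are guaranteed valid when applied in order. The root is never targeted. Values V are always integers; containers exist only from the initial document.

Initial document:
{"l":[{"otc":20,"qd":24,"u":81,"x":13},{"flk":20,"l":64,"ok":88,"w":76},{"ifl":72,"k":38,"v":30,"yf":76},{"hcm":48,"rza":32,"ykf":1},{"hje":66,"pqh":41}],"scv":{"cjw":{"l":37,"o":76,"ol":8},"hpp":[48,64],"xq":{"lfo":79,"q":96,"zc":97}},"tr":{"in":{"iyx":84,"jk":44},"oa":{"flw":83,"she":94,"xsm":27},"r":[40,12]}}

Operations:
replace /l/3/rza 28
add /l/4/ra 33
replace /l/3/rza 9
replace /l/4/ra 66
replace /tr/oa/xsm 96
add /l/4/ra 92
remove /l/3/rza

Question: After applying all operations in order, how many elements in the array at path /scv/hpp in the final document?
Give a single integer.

After op 1 (replace /l/3/rza 28): {"l":[{"otc":20,"qd":24,"u":81,"x":13},{"flk":20,"l":64,"ok":88,"w":76},{"ifl":72,"k":38,"v":30,"yf":76},{"hcm":48,"rza":28,"ykf":1},{"hje":66,"pqh":41}],"scv":{"cjw":{"l":37,"o":76,"ol":8},"hpp":[48,64],"xq":{"lfo":79,"q":96,"zc":97}},"tr":{"in":{"iyx":84,"jk":44},"oa":{"flw":83,"she":94,"xsm":27},"r":[40,12]}}
After op 2 (add /l/4/ra 33): {"l":[{"otc":20,"qd":24,"u":81,"x":13},{"flk":20,"l":64,"ok":88,"w":76},{"ifl":72,"k":38,"v":30,"yf":76},{"hcm":48,"rza":28,"ykf":1},{"hje":66,"pqh":41,"ra":33}],"scv":{"cjw":{"l":37,"o":76,"ol":8},"hpp":[48,64],"xq":{"lfo":79,"q":96,"zc":97}},"tr":{"in":{"iyx":84,"jk":44},"oa":{"flw":83,"she":94,"xsm":27},"r":[40,12]}}
After op 3 (replace /l/3/rza 9): {"l":[{"otc":20,"qd":24,"u":81,"x":13},{"flk":20,"l":64,"ok":88,"w":76},{"ifl":72,"k":38,"v":30,"yf":76},{"hcm":48,"rza":9,"ykf":1},{"hje":66,"pqh":41,"ra":33}],"scv":{"cjw":{"l":37,"o":76,"ol":8},"hpp":[48,64],"xq":{"lfo":79,"q":96,"zc":97}},"tr":{"in":{"iyx":84,"jk":44},"oa":{"flw":83,"she":94,"xsm":27},"r":[40,12]}}
After op 4 (replace /l/4/ra 66): {"l":[{"otc":20,"qd":24,"u":81,"x":13},{"flk":20,"l":64,"ok":88,"w":76},{"ifl":72,"k":38,"v":30,"yf":76},{"hcm":48,"rza":9,"ykf":1},{"hje":66,"pqh":41,"ra":66}],"scv":{"cjw":{"l":37,"o":76,"ol":8},"hpp":[48,64],"xq":{"lfo":79,"q":96,"zc":97}},"tr":{"in":{"iyx":84,"jk":44},"oa":{"flw":83,"she":94,"xsm":27},"r":[40,12]}}
After op 5 (replace /tr/oa/xsm 96): {"l":[{"otc":20,"qd":24,"u":81,"x":13},{"flk":20,"l":64,"ok":88,"w":76},{"ifl":72,"k":38,"v":30,"yf":76},{"hcm":48,"rza":9,"ykf":1},{"hje":66,"pqh":41,"ra":66}],"scv":{"cjw":{"l":37,"o":76,"ol":8},"hpp":[48,64],"xq":{"lfo":79,"q":96,"zc":97}},"tr":{"in":{"iyx":84,"jk":44},"oa":{"flw":83,"she":94,"xsm":96},"r":[40,12]}}
After op 6 (add /l/4/ra 92): {"l":[{"otc":20,"qd":24,"u":81,"x":13},{"flk":20,"l":64,"ok":88,"w":76},{"ifl":72,"k":38,"v":30,"yf":76},{"hcm":48,"rza":9,"ykf":1},{"hje":66,"pqh":41,"ra":92}],"scv":{"cjw":{"l":37,"o":76,"ol":8},"hpp":[48,64],"xq":{"lfo":79,"q":96,"zc":97}},"tr":{"in":{"iyx":84,"jk":44},"oa":{"flw":83,"she":94,"xsm":96},"r":[40,12]}}
After op 7 (remove /l/3/rza): {"l":[{"otc":20,"qd":24,"u":81,"x":13},{"flk":20,"l":64,"ok":88,"w":76},{"ifl":72,"k":38,"v":30,"yf":76},{"hcm":48,"ykf":1},{"hje":66,"pqh":41,"ra":92}],"scv":{"cjw":{"l":37,"o":76,"ol":8},"hpp":[48,64],"xq":{"lfo":79,"q":96,"zc":97}},"tr":{"in":{"iyx":84,"jk":44},"oa":{"flw":83,"she":94,"xsm":96},"r":[40,12]}}
Size at path /scv/hpp: 2

Answer: 2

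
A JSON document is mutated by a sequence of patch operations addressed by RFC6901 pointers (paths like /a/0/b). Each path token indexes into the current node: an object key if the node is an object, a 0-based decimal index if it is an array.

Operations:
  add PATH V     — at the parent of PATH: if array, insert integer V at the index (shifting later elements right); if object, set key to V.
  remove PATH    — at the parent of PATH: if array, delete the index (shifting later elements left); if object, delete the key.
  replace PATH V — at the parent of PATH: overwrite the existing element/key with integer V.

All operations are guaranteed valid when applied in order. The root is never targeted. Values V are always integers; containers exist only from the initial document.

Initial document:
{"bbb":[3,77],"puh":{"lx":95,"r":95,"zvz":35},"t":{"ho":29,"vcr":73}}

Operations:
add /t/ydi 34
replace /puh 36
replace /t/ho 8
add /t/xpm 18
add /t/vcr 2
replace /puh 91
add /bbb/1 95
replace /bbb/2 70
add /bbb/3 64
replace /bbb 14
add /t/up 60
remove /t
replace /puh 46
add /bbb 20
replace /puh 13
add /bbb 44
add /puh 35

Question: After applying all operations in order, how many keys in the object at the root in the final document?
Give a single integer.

After op 1 (add /t/ydi 34): {"bbb":[3,77],"puh":{"lx":95,"r":95,"zvz":35},"t":{"ho":29,"vcr":73,"ydi":34}}
After op 2 (replace /puh 36): {"bbb":[3,77],"puh":36,"t":{"ho":29,"vcr":73,"ydi":34}}
After op 3 (replace /t/ho 8): {"bbb":[3,77],"puh":36,"t":{"ho":8,"vcr":73,"ydi":34}}
After op 4 (add /t/xpm 18): {"bbb":[3,77],"puh":36,"t":{"ho":8,"vcr":73,"xpm":18,"ydi":34}}
After op 5 (add /t/vcr 2): {"bbb":[3,77],"puh":36,"t":{"ho":8,"vcr":2,"xpm":18,"ydi":34}}
After op 6 (replace /puh 91): {"bbb":[3,77],"puh":91,"t":{"ho":8,"vcr":2,"xpm":18,"ydi":34}}
After op 7 (add /bbb/1 95): {"bbb":[3,95,77],"puh":91,"t":{"ho":8,"vcr":2,"xpm":18,"ydi":34}}
After op 8 (replace /bbb/2 70): {"bbb":[3,95,70],"puh":91,"t":{"ho":8,"vcr":2,"xpm":18,"ydi":34}}
After op 9 (add /bbb/3 64): {"bbb":[3,95,70,64],"puh":91,"t":{"ho":8,"vcr":2,"xpm":18,"ydi":34}}
After op 10 (replace /bbb 14): {"bbb":14,"puh":91,"t":{"ho":8,"vcr":2,"xpm":18,"ydi":34}}
After op 11 (add /t/up 60): {"bbb":14,"puh":91,"t":{"ho":8,"up":60,"vcr":2,"xpm":18,"ydi":34}}
After op 12 (remove /t): {"bbb":14,"puh":91}
After op 13 (replace /puh 46): {"bbb":14,"puh":46}
After op 14 (add /bbb 20): {"bbb":20,"puh":46}
After op 15 (replace /puh 13): {"bbb":20,"puh":13}
After op 16 (add /bbb 44): {"bbb":44,"puh":13}
After op 17 (add /puh 35): {"bbb":44,"puh":35}
Size at the root: 2

Answer: 2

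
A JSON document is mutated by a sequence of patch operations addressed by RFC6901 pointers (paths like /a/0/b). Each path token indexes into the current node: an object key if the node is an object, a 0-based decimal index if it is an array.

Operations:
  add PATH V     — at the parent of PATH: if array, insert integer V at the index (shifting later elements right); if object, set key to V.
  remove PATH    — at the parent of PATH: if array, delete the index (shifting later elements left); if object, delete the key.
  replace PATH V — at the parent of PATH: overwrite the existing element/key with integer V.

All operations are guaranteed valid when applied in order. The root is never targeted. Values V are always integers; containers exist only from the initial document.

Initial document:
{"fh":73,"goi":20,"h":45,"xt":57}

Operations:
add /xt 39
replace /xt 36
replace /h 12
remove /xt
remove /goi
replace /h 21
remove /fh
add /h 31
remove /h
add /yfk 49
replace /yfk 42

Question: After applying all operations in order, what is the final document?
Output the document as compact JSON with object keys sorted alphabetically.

After op 1 (add /xt 39): {"fh":73,"goi":20,"h":45,"xt":39}
After op 2 (replace /xt 36): {"fh":73,"goi":20,"h":45,"xt":36}
After op 3 (replace /h 12): {"fh":73,"goi":20,"h":12,"xt":36}
After op 4 (remove /xt): {"fh":73,"goi":20,"h":12}
After op 5 (remove /goi): {"fh":73,"h":12}
After op 6 (replace /h 21): {"fh":73,"h":21}
After op 7 (remove /fh): {"h":21}
After op 8 (add /h 31): {"h":31}
After op 9 (remove /h): {}
After op 10 (add /yfk 49): {"yfk":49}
After op 11 (replace /yfk 42): {"yfk":42}

Answer: {"yfk":42}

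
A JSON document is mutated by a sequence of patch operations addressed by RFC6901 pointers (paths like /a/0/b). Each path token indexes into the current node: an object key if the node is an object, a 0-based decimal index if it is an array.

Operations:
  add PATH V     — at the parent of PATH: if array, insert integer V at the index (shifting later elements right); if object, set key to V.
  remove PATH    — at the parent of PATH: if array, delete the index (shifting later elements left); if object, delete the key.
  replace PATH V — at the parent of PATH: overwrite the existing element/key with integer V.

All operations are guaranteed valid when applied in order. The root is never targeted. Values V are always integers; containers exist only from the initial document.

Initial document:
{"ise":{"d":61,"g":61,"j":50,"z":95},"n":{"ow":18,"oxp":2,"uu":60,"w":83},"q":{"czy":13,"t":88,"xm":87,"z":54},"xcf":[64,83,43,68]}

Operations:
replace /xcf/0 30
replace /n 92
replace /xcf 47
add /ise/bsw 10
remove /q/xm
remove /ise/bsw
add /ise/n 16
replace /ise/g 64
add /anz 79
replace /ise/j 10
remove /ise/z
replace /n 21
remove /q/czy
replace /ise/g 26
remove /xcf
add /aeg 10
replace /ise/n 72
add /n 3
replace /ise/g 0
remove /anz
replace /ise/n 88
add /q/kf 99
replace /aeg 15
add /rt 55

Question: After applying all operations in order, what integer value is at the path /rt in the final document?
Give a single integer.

After op 1 (replace /xcf/0 30): {"ise":{"d":61,"g":61,"j":50,"z":95},"n":{"ow":18,"oxp":2,"uu":60,"w":83},"q":{"czy":13,"t":88,"xm":87,"z":54},"xcf":[30,83,43,68]}
After op 2 (replace /n 92): {"ise":{"d":61,"g":61,"j":50,"z":95},"n":92,"q":{"czy":13,"t":88,"xm":87,"z":54},"xcf":[30,83,43,68]}
After op 3 (replace /xcf 47): {"ise":{"d":61,"g":61,"j":50,"z":95},"n":92,"q":{"czy":13,"t":88,"xm":87,"z":54},"xcf":47}
After op 4 (add /ise/bsw 10): {"ise":{"bsw":10,"d":61,"g":61,"j":50,"z":95},"n":92,"q":{"czy":13,"t":88,"xm":87,"z":54},"xcf":47}
After op 5 (remove /q/xm): {"ise":{"bsw":10,"d":61,"g":61,"j":50,"z":95},"n":92,"q":{"czy":13,"t":88,"z":54},"xcf":47}
After op 6 (remove /ise/bsw): {"ise":{"d":61,"g":61,"j":50,"z":95},"n":92,"q":{"czy":13,"t":88,"z":54},"xcf":47}
After op 7 (add /ise/n 16): {"ise":{"d":61,"g":61,"j":50,"n":16,"z":95},"n":92,"q":{"czy":13,"t":88,"z":54},"xcf":47}
After op 8 (replace /ise/g 64): {"ise":{"d":61,"g":64,"j":50,"n":16,"z":95},"n":92,"q":{"czy":13,"t":88,"z":54},"xcf":47}
After op 9 (add /anz 79): {"anz":79,"ise":{"d":61,"g":64,"j":50,"n":16,"z":95},"n":92,"q":{"czy":13,"t":88,"z":54},"xcf":47}
After op 10 (replace /ise/j 10): {"anz":79,"ise":{"d":61,"g":64,"j":10,"n":16,"z":95},"n":92,"q":{"czy":13,"t":88,"z":54},"xcf":47}
After op 11 (remove /ise/z): {"anz":79,"ise":{"d":61,"g":64,"j":10,"n":16},"n":92,"q":{"czy":13,"t":88,"z":54},"xcf":47}
After op 12 (replace /n 21): {"anz":79,"ise":{"d":61,"g":64,"j":10,"n":16},"n":21,"q":{"czy":13,"t":88,"z":54},"xcf":47}
After op 13 (remove /q/czy): {"anz":79,"ise":{"d":61,"g":64,"j":10,"n":16},"n":21,"q":{"t":88,"z":54},"xcf":47}
After op 14 (replace /ise/g 26): {"anz":79,"ise":{"d":61,"g":26,"j":10,"n":16},"n":21,"q":{"t":88,"z":54},"xcf":47}
After op 15 (remove /xcf): {"anz":79,"ise":{"d":61,"g":26,"j":10,"n":16},"n":21,"q":{"t":88,"z":54}}
After op 16 (add /aeg 10): {"aeg":10,"anz":79,"ise":{"d":61,"g":26,"j":10,"n":16},"n":21,"q":{"t":88,"z":54}}
After op 17 (replace /ise/n 72): {"aeg":10,"anz":79,"ise":{"d":61,"g":26,"j":10,"n":72},"n":21,"q":{"t":88,"z":54}}
After op 18 (add /n 3): {"aeg":10,"anz":79,"ise":{"d":61,"g":26,"j":10,"n":72},"n":3,"q":{"t":88,"z":54}}
After op 19 (replace /ise/g 0): {"aeg":10,"anz":79,"ise":{"d":61,"g":0,"j":10,"n":72},"n":3,"q":{"t":88,"z":54}}
After op 20 (remove /anz): {"aeg":10,"ise":{"d":61,"g":0,"j":10,"n":72},"n":3,"q":{"t":88,"z":54}}
After op 21 (replace /ise/n 88): {"aeg":10,"ise":{"d":61,"g":0,"j":10,"n":88},"n":3,"q":{"t":88,"z":54}}
After op 22 (add /q/kf 99): {"aeg":10,"ise":{"d":61,"g":0,"j":10,"n":88},"n":3,"q":{"kf":99,"t":88,"z":54}}
After op 23 (replace /aeg 15): {"aeg":15,"ise":{"d":61,"g":0,"j":10,"n":88},"n":3,"q":{"kf":99,"t":88,"z":54}}
After op 24 (add /rt 55): {"aeg":15,"ise":{"d":61,"g":0,"j":10,"n":88},"n":3,"q":{"kf":99,"t":88,"z":54},"rt":55}
Value at /rt: 55

Answer: 55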